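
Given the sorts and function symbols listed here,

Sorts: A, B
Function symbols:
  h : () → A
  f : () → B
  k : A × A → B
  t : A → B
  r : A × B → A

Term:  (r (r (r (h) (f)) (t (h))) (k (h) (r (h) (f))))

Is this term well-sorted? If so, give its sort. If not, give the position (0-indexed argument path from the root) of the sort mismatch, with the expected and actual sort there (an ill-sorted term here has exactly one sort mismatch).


well-sorted; sort = A

      (h) : A
      (f) : B
    (r (h) (f)) : A
      (h) : A
    (t (h)) : B
  (r (r (h) (f)) (t (h))) : A
    (h) : A
      (h) : A
      (f) : B
    (r (h) (f)) : A
  (k (h) (r (h) (f))) : B
(r (r (r (h) (f)) (t (h))) (k (h) (r (h) (f)))) : A


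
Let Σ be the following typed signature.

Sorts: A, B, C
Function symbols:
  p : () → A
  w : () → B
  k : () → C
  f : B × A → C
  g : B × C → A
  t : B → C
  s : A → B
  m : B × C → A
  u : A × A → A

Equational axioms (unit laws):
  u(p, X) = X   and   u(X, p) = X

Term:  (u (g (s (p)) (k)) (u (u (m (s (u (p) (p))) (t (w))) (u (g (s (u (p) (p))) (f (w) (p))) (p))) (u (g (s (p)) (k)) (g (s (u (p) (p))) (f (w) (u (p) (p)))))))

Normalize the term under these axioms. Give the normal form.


normal form = (u (g (s (p)) (k)) (u (u (m (s (p)) (t (w))) (g (s (p)) (f (w) (p)))) (u (g (s (p)) (k)) (g (s (p)) (f (w) (p))))))

1. (u (g (s (p)) (k)) (u (u (m (s (u (p) (p))) (t (w))) (u (g (s (u (p) (p))) (f (w) (p))) (p))) (u (g (s (p)) (k)) (g (s (u (p) (p))) (f (w) (u (p) (p)))))))  →  (u (g (s (p)) (k)) (u (u (m (s (p)) (t (w))) (u (g (s (u (p) (p))) (f (w) (p))) (p))) (u (g (s (p)) (k)) (g (s (u (p) (p))) (f (w) (u (p) (p)))))))
2. (u (g (s (p)) (k)) (u (u (m (s (p)) (t (w))) (u (g (s (u (p) (p))) (f (w) (p))) (p))) (u (g (s (p)) (k)) (g (s (u (p) (p))) (f (w) (u (p) (p)))))))  →  (u (g (s (p)) (k)) (u (u (m (s (p)) (t (w))) (g (s (u (p) (p))) (f (w) (p)))) (u (g (s (p)) (k)) (g (s (u (p) (p))) (f (w) (u (p) (p)))))))
3. (u (g (s (p)) (k)) (u (u (m (s (p)) (t (w))) (g (s (u (p) (p))) (f (w) (p)))) (u (g (s (p)) (k)) (g (s (u (p) (p))) (f (w) (u (p) (p)))))))  →  (u (g (s (p)) (k)) (u (u (m (s (p)) (t (w))) (g (s (p)) (f (w) (p)))) (u (g (s (p)) (k)) (g (s (u (p) (p))) (f (w) (u (p) (p)))))))
4. (u (g (s (p)) (k)) (u (u (m (s (p)) (t (w))) (g (s (p)) (f (w) (p)))) (u (g (s (p)) (k)) (g (s (u (p) (p))) (f (w) (u (p) (p)))))))  →  (u (g (s (p)) (k)) (u (u (m (s (p)) (t (w))) (g (s (p)) (f (w) (p)))) (u (g (s (p)) (k)) (g (s (p)) (f (w) (u (p) (p)))))))
5. (u (g (s (p)) (k)) (u (u (m (s (p)) (t (w))) (g (s (p)) (f (w) (p)))) (u (g (s (p)) (k)) (g (s (p)) (f (w) (u (p) (p)))))))  →  (u (g (s (p)) (k)) (u (u (m (s (p)) (t (w))) (g (s (p)) (f (w) (p)))) (u (g (s (p)) (k)) (g (s (p)) (f (w) (p))))))


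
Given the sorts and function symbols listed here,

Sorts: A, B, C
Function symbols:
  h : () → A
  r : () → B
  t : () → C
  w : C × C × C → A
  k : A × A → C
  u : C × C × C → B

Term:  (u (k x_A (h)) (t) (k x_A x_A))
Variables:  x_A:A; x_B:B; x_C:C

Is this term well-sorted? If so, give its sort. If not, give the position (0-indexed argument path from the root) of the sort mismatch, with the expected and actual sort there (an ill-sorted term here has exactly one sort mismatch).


well-sorted; sort = B

    x_A : A
    (h) : A
  (k x_A (h)) : C
  (t) : C
    x_A : A
    x_A : A
  (k x_A x_A) : C
(u (k x_A (h)) (t) (k x_A x_A)) : B


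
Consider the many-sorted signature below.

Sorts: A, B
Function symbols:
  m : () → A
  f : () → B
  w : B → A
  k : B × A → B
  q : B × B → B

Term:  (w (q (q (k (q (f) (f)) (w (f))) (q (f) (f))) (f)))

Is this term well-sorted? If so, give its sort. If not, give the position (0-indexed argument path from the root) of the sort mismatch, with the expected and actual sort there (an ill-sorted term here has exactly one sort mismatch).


          (f) : B
          (f) : B
        (q (f) (f)) : B
          (f) : B
        (w (f)) : A
      (k (q (f) (f)) (w (f))) : B
        (f) : B
        (f) : B
      (q (f) (f)) : B
    (q (k (q (f) (f)) (w (f))) (q (f) (f))) : B
    (f) : B
  (q (q (k (q (f) (f)) (w (f))) (q (f) (f))) (f)) : B
(w (q (q (k (q (f) (f)) (w (f))) (q (f) (f))) (f))) : A

well-sorted; sort = A


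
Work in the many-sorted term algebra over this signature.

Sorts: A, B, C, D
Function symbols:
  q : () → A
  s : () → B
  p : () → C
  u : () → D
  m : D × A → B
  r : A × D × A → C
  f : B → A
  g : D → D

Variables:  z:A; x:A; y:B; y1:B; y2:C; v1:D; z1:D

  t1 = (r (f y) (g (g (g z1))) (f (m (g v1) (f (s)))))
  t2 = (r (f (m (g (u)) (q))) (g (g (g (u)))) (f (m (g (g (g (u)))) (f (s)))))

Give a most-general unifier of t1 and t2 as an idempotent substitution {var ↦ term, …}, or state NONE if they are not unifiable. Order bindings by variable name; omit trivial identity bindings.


{v1 ↦ (g (g (u))), y ↦ (m (g (u)) (q)), z1 ↦ (u)}


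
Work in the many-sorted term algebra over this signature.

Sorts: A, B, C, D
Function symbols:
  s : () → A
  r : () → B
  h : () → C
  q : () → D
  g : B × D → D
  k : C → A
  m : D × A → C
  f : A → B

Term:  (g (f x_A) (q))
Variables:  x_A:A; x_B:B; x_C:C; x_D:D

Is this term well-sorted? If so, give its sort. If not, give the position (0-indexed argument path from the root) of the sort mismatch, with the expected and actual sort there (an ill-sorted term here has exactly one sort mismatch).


well-sorted; sort = D

    x_A : A
  (f x_A) : B
  (q) : D
(g (f x_A) (q)) : D


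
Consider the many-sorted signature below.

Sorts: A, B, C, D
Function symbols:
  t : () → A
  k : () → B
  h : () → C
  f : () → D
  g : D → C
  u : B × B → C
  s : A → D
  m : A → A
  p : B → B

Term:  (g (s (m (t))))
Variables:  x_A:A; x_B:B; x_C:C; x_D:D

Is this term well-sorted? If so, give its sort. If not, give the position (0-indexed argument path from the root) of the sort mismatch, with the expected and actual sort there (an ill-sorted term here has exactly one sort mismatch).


well-sorted; sort = C

      (t) : A
    (m (t)) : A
  (s (m (t))) : D
(g (s (m (t)))) : C


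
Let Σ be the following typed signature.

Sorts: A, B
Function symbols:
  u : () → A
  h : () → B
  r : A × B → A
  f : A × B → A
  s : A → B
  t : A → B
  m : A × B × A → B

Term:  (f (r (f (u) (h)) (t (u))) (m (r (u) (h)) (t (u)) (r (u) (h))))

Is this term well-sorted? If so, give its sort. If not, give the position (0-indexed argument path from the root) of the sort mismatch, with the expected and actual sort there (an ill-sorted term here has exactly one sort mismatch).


      (u) : A
      (h) : B
    (f (u) (h)) : A
      (u) : A
    (t (u)) : B
  (r (f (u) (h)) (t (u))) : A
      (u) : A
      (h) : B
    (r (u) (h)) : A
      (u) : A
    (t (u)) : B
      (u) : A
      (h) : B
    (r (u) (h)) : A
  (m (r (u) (h)) (t (u)) (r (u) (h))) : B
(f (r (f (u) (h)) (t (u))) (m (r (u) (h)) (t (u)) (r (u) (h)))) : A

well-sorted; sort = A


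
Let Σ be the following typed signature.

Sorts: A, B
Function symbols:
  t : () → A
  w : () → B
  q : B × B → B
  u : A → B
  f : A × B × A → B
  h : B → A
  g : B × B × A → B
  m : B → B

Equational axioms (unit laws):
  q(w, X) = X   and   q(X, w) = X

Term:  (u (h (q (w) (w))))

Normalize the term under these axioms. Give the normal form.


1. (u (h (q (w) (w))))  →  (u (h (w)))

normal form = (u (h (w)))


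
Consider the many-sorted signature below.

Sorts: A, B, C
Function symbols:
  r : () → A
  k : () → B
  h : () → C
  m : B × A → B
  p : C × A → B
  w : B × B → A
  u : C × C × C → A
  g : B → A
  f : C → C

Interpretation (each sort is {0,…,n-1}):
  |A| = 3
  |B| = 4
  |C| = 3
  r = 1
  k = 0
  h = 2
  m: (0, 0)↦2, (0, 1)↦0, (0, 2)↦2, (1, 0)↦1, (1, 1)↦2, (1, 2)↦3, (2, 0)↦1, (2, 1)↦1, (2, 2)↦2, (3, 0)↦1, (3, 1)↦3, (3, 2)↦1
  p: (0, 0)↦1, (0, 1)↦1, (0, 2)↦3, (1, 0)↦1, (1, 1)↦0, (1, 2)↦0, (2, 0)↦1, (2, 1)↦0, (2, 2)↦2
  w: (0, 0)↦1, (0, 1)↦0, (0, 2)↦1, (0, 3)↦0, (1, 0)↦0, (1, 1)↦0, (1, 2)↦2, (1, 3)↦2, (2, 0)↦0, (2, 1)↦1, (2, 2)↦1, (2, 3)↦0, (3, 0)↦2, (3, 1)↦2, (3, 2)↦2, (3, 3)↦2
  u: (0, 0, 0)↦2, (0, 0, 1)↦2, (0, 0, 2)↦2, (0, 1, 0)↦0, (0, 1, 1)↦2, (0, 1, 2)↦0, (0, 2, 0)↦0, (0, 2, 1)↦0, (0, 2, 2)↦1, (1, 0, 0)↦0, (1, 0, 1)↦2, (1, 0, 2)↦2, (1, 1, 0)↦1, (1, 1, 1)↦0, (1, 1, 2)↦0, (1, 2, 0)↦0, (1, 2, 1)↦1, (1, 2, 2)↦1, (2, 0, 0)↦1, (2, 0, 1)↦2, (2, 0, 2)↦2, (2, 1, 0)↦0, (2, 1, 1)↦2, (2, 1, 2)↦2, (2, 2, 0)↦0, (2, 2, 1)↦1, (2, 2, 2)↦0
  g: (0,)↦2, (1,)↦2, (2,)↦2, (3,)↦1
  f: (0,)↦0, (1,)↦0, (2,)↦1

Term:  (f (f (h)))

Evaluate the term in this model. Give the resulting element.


  h = 2
  (f (h)) = f(2,) = 1
  (f (f (h))) = f(1,) = 0

value = 0


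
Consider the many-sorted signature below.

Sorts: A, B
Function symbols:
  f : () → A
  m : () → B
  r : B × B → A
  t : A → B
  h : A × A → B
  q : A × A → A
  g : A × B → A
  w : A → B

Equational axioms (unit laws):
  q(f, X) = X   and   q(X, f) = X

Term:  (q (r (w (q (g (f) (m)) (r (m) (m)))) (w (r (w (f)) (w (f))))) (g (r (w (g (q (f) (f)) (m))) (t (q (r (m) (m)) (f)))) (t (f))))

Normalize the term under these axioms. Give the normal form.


1. (q (r (w (q (g (f) (m)) (r (m) (m)))) (w (r (w (f)) (w (f))))) (g (r (w (g (q (f) (f)) (m))) (t (q (r (m) (m)) (f)))) (t (f))))  →  (q (r (w (q (g (f) (m)) (r (m) (m)))) (w (r (w (f)) (w (f))))) (g (r (w (g (f) (m))) (t (q (r (m) (m)) (f)))) (t (f))))
2. (q (r (w (q (g (f) (m)) (r (m) (m)))) (w (r (w (f)) (w (f))))) (g (r (w (g (f) (m))) (t (q (r (m) (m)) (f)))) (t (f))))  →  (q (r (w (q (g (f) (m)) (r (m) (m)))) (w (r (w (f)) (w (f))))) (g (r (w (g (f) (m))) (t (r (m) (m)))) (t (f))))

normal form = (q (r (w (q (g (f) (m)) (r (m) (m)))) (w (r (w (f)) (w (f))))) (g (r (w (g (f) (m))) (t (r (m) (m)))) (t (f))))


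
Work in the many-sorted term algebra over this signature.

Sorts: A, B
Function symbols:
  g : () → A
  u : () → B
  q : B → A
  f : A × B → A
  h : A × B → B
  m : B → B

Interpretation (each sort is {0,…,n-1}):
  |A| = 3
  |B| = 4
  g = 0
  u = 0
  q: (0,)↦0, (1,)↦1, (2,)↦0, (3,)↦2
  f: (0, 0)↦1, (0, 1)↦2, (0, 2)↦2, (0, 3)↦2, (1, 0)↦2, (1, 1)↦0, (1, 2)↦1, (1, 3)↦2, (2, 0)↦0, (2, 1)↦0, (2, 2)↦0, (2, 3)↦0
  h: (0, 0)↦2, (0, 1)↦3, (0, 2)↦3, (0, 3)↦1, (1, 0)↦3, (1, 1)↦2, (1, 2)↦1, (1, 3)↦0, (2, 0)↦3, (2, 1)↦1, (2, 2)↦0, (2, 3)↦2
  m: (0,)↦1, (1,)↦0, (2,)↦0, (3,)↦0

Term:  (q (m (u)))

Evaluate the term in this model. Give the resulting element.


value = 1

  u = 0
  (m (u)) = m(0,) = 1
  (q (m (u))) = q(1,) = 1


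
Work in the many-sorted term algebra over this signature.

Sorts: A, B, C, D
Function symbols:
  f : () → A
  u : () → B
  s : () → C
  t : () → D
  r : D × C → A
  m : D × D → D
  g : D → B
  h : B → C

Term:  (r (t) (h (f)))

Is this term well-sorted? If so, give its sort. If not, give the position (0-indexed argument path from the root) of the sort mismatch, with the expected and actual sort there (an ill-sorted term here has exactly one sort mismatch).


ill-sorted at position [1, 0]: expected B, got A

  (t) : D
    (f) : A
  (h (f)) : ✗ arg 0 at [1, 0] has sort A, expected B


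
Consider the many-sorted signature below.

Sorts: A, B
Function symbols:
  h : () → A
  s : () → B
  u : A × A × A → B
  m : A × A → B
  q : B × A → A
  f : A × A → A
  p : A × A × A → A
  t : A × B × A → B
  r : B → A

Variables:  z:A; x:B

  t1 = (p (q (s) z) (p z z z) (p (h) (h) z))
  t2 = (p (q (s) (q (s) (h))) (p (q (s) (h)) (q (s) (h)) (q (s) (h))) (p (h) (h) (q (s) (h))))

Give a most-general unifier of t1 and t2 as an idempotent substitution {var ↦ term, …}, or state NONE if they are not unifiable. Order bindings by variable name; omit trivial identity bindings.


{z ↦ (q (s) (h))}


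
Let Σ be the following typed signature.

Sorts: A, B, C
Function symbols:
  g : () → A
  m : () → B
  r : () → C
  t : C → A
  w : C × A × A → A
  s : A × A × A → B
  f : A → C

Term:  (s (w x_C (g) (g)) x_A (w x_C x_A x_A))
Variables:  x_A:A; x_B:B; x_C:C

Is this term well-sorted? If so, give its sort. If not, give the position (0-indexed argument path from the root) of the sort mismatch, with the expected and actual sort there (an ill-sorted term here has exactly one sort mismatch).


well-sorted; sort = B

    x_C : C
    (g) : A
    (g) : A
  (w x_C (g) (g)) : A
  x_A : A
    x_C : C
    x_A : A
    x_A : A
  (w x_C x_A x_A) : A
(s (w x_C (g) (g)) x_A (w x_C x_A x_A)) : B


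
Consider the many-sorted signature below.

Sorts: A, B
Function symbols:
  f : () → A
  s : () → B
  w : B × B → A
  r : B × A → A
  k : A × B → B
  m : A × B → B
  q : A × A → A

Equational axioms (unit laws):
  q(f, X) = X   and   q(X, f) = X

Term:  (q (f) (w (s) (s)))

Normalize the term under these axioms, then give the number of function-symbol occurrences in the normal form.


size = 3

1. (q (f) (w (s) (s)))  →  (w (s) (s))
normal form: (w (s) (s))


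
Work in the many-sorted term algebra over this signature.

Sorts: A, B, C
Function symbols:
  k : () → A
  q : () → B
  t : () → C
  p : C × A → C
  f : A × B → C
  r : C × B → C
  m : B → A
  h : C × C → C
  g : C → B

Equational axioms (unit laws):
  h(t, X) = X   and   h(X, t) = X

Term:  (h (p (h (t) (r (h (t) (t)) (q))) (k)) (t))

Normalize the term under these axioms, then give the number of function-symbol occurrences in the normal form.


size = 5

1. (h (p (h (t) (r (h (t) (t)) (q))) (k)) (t))  →  (p (h (t) (r (h (t) (t)) (q))) (k))
2. (p (h (t) (r (h (t) (t)) (q))) (k))  →  (p (r (h (t) (t)) (q)) (k))
3. (p (r (h (t) (t)) (q)) (k))  →  (p (r (t) (q)) (k))
normal form: (p (r (t) (q)) (k))


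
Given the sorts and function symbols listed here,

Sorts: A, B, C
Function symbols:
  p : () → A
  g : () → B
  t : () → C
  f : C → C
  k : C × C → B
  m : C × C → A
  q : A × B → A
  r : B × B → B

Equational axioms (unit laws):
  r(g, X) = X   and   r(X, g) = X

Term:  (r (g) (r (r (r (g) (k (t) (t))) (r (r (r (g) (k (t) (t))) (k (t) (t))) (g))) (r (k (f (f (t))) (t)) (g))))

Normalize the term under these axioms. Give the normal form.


normal form = (r (r (k (t) (t)) (r (k (t) (t)) (k (t) (t)))) (k (f (f (t))) (t)))

1. (r (g) (r (r (r (g) (k (t) (t))) (r (r (r (g) (k (t) (t))) (k (t) (t))) (g))) (r (k (f (f (t))) (t)) (g))))  →  (r (r (r (g) (k (t) (t))) (r (r (r (g) (k (t) (t))) (k (t) (t))) (g))) (r (k (f (f (t))) (t)) (g)))
2. (r (r (r (g) (k (t) (t))) (r (r (r (g) (k (t) (t))) (k (t) (t))) (g))) (r (k (f (f (t))) (t)) (g)))  →  (r (r (k (t) (t)) (r (r (r (g) (k (t) (t))) (k (t) (t))) (g))) (r (k (f (f (t))) (t)) (g)))
3. (r (r (k (t) (t)) (r (r (r (g) (k (t) (t))) (k (t) (t))) (g))) (r (k (f (f (t))) (t)) (g)))  →  (r (r (k (t) (t)) (r (r (g) (k (t) (t))) (k (t) (t)))) (r (k (f (f (t))) (t)) (g)))
4. (r (r (k (t) (t)) (r (r (g) (k (t) (t))) (k (t) (t)))) (r (k (f (f (t))) (t)) (g)))  →  (r (r (k (t) (t)) (r (k (t) (t)) (k (t) (t)))) (r (k (f (f (t))) (t)) (g)))
5. (r (r (k (t) (t)) (r (k (t) (t)) (k (t) (t)))) (r (k (f (f (t))) (t)) (g)))  →  (r (r (k (t) (t)) (r (k (t) (t)) (k (t) (t)))) (k (f (f (t))) (t)))


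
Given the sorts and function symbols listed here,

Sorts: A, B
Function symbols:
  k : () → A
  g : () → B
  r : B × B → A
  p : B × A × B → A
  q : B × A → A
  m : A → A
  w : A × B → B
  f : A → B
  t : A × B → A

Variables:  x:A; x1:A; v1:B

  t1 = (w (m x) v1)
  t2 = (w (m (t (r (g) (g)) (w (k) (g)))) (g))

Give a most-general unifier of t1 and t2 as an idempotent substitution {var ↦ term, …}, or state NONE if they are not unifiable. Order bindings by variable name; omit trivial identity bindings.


{v1 ↦ (g), x ↦ (t (r (g) (g)) (w (k) (g)))}


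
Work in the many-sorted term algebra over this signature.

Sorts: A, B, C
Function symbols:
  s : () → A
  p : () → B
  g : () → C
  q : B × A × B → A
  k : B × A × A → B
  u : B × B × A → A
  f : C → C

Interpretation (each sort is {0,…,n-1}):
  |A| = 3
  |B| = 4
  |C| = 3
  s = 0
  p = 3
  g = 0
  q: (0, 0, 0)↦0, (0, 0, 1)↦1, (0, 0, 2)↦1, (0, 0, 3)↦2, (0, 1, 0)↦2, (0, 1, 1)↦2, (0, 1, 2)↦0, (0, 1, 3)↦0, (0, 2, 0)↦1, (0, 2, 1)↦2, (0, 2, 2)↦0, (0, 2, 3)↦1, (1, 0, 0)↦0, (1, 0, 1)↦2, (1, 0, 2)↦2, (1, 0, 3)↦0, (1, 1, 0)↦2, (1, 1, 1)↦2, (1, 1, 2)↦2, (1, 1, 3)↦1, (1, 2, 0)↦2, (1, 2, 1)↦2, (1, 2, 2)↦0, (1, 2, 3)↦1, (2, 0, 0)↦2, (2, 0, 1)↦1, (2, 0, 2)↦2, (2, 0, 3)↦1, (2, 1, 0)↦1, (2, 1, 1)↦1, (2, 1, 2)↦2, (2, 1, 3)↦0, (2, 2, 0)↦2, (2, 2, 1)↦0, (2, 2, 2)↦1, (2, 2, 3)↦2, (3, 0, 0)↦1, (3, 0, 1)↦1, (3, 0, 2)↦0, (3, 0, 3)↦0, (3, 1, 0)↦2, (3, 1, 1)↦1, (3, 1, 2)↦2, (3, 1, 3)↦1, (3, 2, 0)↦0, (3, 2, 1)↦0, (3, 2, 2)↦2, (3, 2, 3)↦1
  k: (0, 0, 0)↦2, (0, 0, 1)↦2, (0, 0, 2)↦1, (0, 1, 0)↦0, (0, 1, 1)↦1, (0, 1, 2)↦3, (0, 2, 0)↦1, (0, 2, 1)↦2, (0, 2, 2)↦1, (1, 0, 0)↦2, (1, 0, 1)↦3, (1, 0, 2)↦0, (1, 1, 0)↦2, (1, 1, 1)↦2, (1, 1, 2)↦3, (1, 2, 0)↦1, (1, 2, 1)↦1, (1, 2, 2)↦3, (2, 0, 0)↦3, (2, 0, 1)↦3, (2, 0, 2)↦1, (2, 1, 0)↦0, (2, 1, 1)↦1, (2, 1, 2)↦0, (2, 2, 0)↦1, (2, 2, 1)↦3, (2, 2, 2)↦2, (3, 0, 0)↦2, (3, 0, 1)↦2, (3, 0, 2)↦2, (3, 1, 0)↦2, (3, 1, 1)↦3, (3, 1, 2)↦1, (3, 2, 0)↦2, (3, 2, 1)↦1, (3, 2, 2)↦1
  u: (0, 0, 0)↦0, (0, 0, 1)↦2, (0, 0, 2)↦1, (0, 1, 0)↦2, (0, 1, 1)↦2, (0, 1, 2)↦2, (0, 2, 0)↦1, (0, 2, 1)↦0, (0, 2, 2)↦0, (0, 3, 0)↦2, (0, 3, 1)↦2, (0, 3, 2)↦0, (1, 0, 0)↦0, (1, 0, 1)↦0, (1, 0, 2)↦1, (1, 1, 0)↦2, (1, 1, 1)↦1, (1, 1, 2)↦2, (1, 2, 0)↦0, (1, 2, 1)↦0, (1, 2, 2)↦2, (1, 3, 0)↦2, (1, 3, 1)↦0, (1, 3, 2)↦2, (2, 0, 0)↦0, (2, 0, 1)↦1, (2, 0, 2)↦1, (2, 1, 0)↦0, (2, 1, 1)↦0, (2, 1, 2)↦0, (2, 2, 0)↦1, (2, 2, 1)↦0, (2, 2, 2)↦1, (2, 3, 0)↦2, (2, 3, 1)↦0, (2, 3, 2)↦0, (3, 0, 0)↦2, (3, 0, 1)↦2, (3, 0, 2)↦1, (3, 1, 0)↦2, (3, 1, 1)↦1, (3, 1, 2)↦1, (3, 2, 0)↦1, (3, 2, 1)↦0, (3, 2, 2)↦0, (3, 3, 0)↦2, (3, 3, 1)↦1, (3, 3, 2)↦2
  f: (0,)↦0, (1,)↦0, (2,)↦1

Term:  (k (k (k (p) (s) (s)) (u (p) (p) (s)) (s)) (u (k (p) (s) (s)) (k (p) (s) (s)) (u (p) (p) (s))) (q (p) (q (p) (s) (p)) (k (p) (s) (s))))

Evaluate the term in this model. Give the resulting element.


  p = 3
  s = 0
  s = 0
  (k (p) (s) (s)) = k(3, 0, 0) = 2
  p = 3
  p = 3
  s = 0
  (u (p) (p) (s)) = u(3, 3, 0) = 2
  s = 0
  (k (k (p) (s) (s)) (u (p) (p) (s)) (s)) = k(2, 2, 0) = 1
  p = 3
  s = 0
  s = 0
  (k (p) (s) (s)) = k(3, 0, 0) = 2
  p = 3
  s = 0
  s = 0
  (k (p) (s) (s)) = k(3, 0, 0) = 2
  p = 3
  p = 3
  s = 0
  (u (p) (p) (s)) = u(3, 3, 0) = 2
  (u (k (p) (s) (s)) (k (p) (s) (s)) (u (p) (p) (s))) = u(2, 2, 2) = 1
  p = 3
  p = 3
  s = 0
  p = 3
  (q (p) (s) (p)) = q(3, 0, 3) = 0
  p = 3
  s = 0
  s = 0
  (k (p) (s) (s)) = k(3, 0, 0) = 2
  (q (p) (q (p) (s) (p)) (k (p) (s) (s))) = q(3, 0, 2) = 0
  (k (k (k (p) (s) (s)) (u (p) (p) (s)) (s)) (u (k (p) (s) (s)) (k (p) (s) (s)) (u (p) (p) (s))) (q (p) (q (p) (s) (p)) (k (p) (s) (s)))) = k(1, 1, 0) = 2

value = 2


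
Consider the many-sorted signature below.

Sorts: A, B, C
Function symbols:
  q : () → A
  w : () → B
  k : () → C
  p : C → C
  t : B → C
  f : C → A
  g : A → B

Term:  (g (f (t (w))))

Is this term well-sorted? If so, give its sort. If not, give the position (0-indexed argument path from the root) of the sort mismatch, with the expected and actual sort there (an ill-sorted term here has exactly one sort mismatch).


      (w) : B
    (t (w)) : C
  (f (t (w))) : A
(g (f (t (w)))) : B

well-sorted; sort = B


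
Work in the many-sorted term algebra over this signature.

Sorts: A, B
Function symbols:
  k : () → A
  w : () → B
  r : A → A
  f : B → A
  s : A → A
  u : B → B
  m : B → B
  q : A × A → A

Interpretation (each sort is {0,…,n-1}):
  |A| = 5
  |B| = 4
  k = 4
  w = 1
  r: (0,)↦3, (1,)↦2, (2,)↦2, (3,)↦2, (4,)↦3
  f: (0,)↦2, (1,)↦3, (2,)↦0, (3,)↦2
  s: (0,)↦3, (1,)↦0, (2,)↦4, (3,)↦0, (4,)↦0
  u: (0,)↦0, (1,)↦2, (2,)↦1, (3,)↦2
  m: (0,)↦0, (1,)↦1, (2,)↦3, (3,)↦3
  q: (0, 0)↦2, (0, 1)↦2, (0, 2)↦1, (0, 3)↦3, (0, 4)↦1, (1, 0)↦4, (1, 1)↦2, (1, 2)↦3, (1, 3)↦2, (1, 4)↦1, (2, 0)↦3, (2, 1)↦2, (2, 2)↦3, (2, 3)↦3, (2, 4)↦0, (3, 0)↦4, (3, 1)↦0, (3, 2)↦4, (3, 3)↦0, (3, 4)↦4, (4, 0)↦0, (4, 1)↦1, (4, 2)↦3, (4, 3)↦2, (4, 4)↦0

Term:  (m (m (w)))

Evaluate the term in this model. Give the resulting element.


value = 1

  w = 1
  (m (w)) = m(1,) = 1
  (m (m (w))) = m(1,) = 1


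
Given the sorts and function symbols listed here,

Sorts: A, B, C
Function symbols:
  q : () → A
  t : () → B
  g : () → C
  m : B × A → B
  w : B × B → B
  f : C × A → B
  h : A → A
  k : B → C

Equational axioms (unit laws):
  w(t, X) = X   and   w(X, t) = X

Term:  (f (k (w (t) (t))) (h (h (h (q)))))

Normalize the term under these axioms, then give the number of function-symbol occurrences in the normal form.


size = 7

1. (f (k (w (t) (t))) (h (h (h (q)))))  →  (f (k (t)) (h (h (h (q)))))
normal form: (f (k (t)) (h (h (h (q)))))


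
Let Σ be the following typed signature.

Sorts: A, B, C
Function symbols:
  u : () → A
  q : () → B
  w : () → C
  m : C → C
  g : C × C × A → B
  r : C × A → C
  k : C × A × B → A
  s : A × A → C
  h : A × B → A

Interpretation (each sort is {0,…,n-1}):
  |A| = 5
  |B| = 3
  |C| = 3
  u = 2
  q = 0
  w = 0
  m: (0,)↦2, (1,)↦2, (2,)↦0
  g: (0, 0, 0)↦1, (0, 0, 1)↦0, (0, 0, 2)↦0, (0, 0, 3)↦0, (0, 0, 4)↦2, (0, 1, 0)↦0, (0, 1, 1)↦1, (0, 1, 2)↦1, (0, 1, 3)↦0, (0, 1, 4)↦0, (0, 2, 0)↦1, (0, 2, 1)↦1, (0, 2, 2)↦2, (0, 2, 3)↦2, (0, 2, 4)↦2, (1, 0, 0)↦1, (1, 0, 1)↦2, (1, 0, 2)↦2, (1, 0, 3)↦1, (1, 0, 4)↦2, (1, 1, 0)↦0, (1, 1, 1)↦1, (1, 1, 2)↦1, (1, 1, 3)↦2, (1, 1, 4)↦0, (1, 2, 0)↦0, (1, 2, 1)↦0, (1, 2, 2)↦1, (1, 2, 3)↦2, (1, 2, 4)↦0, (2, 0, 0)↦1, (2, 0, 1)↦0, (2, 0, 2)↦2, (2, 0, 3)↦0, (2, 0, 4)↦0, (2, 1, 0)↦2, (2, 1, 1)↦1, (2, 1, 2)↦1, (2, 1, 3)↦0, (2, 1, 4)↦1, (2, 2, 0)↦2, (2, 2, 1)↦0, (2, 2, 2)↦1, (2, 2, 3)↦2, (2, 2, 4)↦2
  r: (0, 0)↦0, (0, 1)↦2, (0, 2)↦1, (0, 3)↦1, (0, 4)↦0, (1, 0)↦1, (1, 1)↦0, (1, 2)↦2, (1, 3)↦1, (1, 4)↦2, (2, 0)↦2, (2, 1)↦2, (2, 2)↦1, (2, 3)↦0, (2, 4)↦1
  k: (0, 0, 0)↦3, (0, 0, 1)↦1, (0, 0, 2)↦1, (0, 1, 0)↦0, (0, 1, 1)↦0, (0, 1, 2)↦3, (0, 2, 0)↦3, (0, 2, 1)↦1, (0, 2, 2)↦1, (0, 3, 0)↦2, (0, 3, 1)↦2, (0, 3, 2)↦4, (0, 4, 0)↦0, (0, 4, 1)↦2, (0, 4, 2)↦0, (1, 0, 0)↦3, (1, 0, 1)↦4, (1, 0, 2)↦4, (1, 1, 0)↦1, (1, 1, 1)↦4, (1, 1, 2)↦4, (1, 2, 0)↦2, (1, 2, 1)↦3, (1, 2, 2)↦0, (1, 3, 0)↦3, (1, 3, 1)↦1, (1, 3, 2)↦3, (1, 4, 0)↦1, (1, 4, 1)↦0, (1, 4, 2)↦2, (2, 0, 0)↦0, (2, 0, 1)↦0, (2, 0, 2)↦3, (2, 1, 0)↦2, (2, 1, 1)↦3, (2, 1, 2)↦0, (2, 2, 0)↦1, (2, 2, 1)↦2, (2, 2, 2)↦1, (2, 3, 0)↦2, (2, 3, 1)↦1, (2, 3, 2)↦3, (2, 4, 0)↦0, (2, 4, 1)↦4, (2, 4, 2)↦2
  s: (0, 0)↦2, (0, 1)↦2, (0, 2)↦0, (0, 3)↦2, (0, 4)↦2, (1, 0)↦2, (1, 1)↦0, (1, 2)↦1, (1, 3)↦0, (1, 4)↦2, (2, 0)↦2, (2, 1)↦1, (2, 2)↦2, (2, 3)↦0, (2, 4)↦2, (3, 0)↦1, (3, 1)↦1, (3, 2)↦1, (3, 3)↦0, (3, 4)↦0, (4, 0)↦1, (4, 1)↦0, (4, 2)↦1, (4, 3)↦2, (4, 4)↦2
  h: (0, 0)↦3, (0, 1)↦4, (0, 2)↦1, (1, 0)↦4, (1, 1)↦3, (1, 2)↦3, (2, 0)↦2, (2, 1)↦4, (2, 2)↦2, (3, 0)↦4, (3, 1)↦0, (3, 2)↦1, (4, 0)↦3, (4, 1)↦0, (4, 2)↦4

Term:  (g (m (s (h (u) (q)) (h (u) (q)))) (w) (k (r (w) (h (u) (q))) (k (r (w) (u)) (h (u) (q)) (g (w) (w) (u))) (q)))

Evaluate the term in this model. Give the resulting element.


  u = 2
  q = 0
  (h (u) (q)) = h(2, 0) = 2
  u = 2
  q = 0
  (h (u) (q)) = h(2, 0) = 2
  (s (h (u) (q)) (h (u) (q))) = s(2, 2) = 2
  (m (s (h (u) (q)) (h (u) (q)))) = m(2,) = 0
  w = 0
  w = 0
  u = 2
  q = 0
  (h (u) (q)) = h(2, 0) = 2
  (r (w) (h (u) (q))) = r(0, 2) = 1
  w = 0
  u = 2
  (r (w) (u)) = r(0, 2) = 1
  u = 2
  q = 0
  (h (u) (q)) = h(2, 0) = 2
  w = 0
  w = 0
  u = 2
  (g (w) (w) (u)) = g(0, 0, 2) = 0
  (k (r (w) (u)) (h (u) (q)) (g (w) (w) (u))) = k(1, 2, 0) = 2
  q = 0
  (k (r (w) (h (u) (q))) (k (r (w) (u)) (h (u) (q)) (g (w) (w) (u))) (q)) = k(1, 2, 0) = 2
  (g (m (s (h (u) (q)) (h (u) (q)))) (w) (k (r (w) (h (u) (q))) (k (r (w) (u)) (h (u) (q)) (g (w) (w) (u))) (q))) = g(0, 0, 2) = 0

value = 0


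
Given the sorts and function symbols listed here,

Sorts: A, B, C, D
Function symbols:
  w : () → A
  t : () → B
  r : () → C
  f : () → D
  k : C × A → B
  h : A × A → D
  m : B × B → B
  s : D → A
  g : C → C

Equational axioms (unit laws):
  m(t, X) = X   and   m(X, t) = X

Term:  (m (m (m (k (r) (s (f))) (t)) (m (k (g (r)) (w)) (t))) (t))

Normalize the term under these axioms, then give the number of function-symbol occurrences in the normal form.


1. (m (m (m (k (r) (s (f))) (t)) (m (k (g (r)) (w)) (t))) (t))  →  (m (m (k (r) (s (f))) (t)) (m (k (g (r)) (w)) (t)))
2. (m (m (k (r) (s (f))) (t)) (m (k (g (r)) (w)) (t)))  →  (m (k (r) (s (f))) (m (k (g (r)) (w)) (t)))
3. (m (k (r) (s (f))) (m (k (g (r)) (w)) (t)))  →  (m (k (r) (s (f))) (k (g (r)) (w)))
normal form: (m (k (r) (s (f))) (k (g (r)) (w)))

size = 9


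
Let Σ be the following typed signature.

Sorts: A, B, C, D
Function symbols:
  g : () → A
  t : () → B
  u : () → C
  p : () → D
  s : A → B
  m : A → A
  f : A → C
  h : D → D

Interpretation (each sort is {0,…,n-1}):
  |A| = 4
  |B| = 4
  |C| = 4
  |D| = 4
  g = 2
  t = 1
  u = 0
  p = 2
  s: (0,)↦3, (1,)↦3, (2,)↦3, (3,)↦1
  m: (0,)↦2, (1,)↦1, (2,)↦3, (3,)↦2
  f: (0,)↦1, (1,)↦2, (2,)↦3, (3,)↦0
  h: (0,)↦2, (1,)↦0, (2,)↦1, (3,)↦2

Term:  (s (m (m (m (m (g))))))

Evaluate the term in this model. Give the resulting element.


  g = 2
  (m (g)) = m(2,) = 3
  (m (m (g))) = m(3,) = 2
  (m (m (m (g)))) = m(2,) = 3
  (m (m (m (m (g))))) = m(3,) = 2
  (s (m (m (m (m (g)))))) = s(2,) = 3

value = 3


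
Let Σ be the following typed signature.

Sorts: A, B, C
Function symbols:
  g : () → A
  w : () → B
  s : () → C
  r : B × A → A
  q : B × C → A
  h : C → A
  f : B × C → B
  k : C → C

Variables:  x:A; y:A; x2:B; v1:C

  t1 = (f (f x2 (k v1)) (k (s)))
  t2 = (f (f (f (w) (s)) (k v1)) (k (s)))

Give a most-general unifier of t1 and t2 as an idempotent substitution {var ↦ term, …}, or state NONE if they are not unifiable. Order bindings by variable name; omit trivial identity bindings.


{x2 ↦ (f (w) (s))}


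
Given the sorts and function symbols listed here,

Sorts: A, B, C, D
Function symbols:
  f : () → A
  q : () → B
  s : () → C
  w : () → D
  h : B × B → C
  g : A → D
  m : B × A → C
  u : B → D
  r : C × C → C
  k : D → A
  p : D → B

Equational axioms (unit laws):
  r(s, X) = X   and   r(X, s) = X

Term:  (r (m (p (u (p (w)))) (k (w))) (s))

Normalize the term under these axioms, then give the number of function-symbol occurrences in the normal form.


size = 7

1. (r (m (p (u (p (w)))) (k (w))) (s))  →  (m (p (u (p (w)))) (k (w)))
normal form: (m (p (u (p (w)))) (k (w)))


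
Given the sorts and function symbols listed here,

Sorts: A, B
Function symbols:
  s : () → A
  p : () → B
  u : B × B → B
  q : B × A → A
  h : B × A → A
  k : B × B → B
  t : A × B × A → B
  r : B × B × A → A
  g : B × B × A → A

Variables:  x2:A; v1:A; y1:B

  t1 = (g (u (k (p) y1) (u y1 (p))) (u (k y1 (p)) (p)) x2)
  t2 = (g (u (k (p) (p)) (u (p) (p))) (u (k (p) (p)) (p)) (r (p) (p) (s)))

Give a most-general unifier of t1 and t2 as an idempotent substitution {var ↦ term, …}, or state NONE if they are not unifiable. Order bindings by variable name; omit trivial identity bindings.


{x2 ↦ (r (p) (p) (s)), y1 ↦ (p)}


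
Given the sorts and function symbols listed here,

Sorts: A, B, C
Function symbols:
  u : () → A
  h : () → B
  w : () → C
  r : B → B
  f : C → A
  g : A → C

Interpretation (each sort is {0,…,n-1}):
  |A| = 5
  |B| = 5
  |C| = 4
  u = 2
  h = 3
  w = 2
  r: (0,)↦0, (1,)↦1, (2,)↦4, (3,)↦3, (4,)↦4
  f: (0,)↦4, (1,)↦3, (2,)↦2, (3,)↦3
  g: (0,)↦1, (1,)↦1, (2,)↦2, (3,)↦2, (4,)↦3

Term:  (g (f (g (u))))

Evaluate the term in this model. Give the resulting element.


  u = 2
  (g (u)) = g(2,) = 2
  (f (g (u))) = f(2,) = 2
  (g (f (g (u)))) = g(2,) = 2

value = 2


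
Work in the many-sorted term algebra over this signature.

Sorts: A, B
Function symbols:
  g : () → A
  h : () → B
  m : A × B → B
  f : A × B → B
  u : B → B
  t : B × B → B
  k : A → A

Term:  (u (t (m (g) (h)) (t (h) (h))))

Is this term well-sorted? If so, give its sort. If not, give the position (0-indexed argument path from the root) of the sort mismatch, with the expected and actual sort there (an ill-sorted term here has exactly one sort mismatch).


      (g) : A
      (h) : B
    (m (g) (h)) : B
      (h) : B
      (h) : B
    (t (h) (h)) : B
  (t (m (g) (h)) (t (h) (h))) : B
(u (t (m (g) (h)) (t (h) (h)))) : B

well-sorted; sort = B


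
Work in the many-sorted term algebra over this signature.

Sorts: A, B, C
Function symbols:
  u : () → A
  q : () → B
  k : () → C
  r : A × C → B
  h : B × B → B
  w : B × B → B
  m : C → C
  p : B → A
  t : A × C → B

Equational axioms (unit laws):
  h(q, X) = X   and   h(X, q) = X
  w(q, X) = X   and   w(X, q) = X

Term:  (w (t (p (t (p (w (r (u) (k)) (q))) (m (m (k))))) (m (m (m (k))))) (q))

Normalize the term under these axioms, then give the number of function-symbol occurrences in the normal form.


1. (w (t (p (t (p (w (r (u) (k)) (q))) (m (m (k))))) (m (m (m (k))))) (q))  →  (t (p (t (p (w (r (u) (k)) (q))) (m (m (k))))) (m (m (m (k)))))
2. (t (p (t (p (w (r (u) (k)) (q))) (m (m (k))))) (m (m (m (k)))))  →  (t (p (t (p (r (u) (k))) (m (m (k))))) (m (m (m (k)))))
normal form: (t (p (t (p (r (u) (k))) (m (m (k))))) (m (m (m (k)))))

size = 14


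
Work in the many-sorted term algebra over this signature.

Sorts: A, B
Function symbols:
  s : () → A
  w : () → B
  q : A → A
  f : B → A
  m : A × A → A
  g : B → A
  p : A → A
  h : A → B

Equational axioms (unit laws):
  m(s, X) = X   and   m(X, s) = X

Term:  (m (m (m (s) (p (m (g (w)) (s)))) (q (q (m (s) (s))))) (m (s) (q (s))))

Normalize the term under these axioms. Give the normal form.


1. (m (m (m (s) (p (m (g (w)) (s)))) (q (q (m (s) (s))))) (m (s) (q (s))))  →  (m (m (p (m (g (w)) (s))) (q (q (m (s) (s))))) (m (s) (q (s))))
2. (m (m (p (m (g (w)) (s))) (q (q (m (s) (s))))) (m (s) (q (s))))  →  (m (m (p (g (w))) (q (q (m (s) (s))))) (m (s) (q (s))))
3. (m (m (p (g (w))) (q (q (m (s) (s))))) (m (s) (q (s))))  →  (m (m (p (g (w))) (q (q (s)))) (m (s) (q (s))))
4. (m (m (p (g (w))) (q (q (s)))) (m (s) (q (s))))  →  (m (m (p (g (w))) (q (q (s)))) (q (s)))

normal form = (m (m (p (g (w))) (q (q (s)))) (q (s)))


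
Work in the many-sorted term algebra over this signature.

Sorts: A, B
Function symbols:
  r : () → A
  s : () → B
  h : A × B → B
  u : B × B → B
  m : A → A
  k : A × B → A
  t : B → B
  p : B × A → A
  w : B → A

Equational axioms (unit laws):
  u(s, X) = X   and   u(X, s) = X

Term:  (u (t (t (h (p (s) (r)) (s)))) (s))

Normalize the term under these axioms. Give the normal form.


normal form = (t (t (h (p (s) (r)) (s))))

1. (u (t (t (h (p (s) (r)) (s)))) (s))  →  (t (t (h (p (s) (r)) (s))))


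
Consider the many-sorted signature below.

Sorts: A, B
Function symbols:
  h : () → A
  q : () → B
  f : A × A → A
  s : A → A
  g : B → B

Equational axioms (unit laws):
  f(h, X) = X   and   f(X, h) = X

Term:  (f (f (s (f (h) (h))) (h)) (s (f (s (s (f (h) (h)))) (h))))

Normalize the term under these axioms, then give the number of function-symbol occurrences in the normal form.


size = 7

1. (f (f (s (f (h) (h))) (h)) (s (f (s (s (f (h) (h)))) (h))))  →  (f (s (f (h) (h))) (s (f (s (s (f (h) (h)))) (h))))
2. (f (s (f (h) (h))) (s (f (s (s (f (h) (h)))) (h))))  →  (f (s (h)) (s (f (s (s (f (h) (h)))) (h))))
3. (f (s (h)) (s (f (s (s (f (h) (h)))) (h))))  →  (f (s (h)) (s (s (s (f (h) (h))))))
4. (f (s (h)) (s (s (s (f (h) (h))))))  →  (f (s (h)) (s (s (s (h)))))
normal form: (f (s (h)) (s (s (s (h)))))


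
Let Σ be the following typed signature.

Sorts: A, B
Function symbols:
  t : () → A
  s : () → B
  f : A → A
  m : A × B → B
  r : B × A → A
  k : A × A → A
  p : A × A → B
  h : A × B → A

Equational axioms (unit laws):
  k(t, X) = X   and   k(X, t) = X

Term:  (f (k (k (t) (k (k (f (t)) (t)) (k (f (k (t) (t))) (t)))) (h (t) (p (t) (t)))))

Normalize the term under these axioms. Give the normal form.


normal form = (f (k (k (f (t)) (f (t))) (h (t) (p (t) (t)))))

1. (f (k (k (t) (k (k (f (t)) (t)) (k (f (k (t) (t))) (t)))) (h (t) (p (t) (t)))))  →  (f (k (k (k (f (t)) (t)) (k (f (k (t) (t))) (t))) (h (t) (p (t) (t)))))
2. (f (k (k (k (f (t)) (t)) (k (f (k (t) (t))) (t))) (h (t) (p (t) (t)))))  →  (f (k (k (f (t)) (k (f (k (t) (t))) (t))) (h (t) (p (t) (t)))))
3. (f (k (k (f (t)) (k (f (k (t) (t))) (t))) (h (t) (p (t) (t)))))  →  (f (k (k (f (t)) (f (k (t) (t)))) (h (t) (p (t) (t)))))
4. (f (k (k (f (t)) (f (k (t) (t)))) (h (t) (p (t) (t)))))  →  (f (k (k (f (t)) (f (t))) (h (t) (p (t) (t)))))


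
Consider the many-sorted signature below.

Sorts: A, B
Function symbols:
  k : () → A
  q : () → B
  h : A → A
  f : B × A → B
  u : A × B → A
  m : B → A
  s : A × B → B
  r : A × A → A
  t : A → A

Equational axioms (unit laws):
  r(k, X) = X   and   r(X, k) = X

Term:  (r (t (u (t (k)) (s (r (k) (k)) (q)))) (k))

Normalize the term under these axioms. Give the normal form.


1. (r (t (u (t (k)) (s (r (k) (k)) (q)))) (k))  →  (t (u (t (k)) (s (r (k) (k)) (q))))
2. (t (u (t (k)) (s (r (k) (k)) (q))))  →  (t (u (t (k)) (s (k) (q))))

normal form = (t (u (t (k)) (s (k) (q))))


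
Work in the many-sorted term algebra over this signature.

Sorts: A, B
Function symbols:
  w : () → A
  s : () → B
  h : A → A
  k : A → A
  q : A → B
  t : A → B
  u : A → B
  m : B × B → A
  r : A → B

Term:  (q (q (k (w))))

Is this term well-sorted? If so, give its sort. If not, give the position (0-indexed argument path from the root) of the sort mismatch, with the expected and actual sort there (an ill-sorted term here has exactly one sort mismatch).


ill-sorted at position [0]: expected A, got B

      (w) : A
    (k (w)) : A
  (q (k (w))) : B
(q (q (k (w)))) : ✗ arg 0 at [0] has sort B, expected A


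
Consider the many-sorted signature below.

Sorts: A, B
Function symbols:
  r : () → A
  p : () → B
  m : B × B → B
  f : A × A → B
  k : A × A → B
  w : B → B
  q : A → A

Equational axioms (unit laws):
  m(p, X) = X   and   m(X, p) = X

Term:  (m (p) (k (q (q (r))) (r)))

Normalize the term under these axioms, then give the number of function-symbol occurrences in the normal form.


size = 5

1. (m (p) (k (q (q (r))) (r)))  →  (k (q (q (r))) (r))
normal form: (k (q (q (r))) (r))


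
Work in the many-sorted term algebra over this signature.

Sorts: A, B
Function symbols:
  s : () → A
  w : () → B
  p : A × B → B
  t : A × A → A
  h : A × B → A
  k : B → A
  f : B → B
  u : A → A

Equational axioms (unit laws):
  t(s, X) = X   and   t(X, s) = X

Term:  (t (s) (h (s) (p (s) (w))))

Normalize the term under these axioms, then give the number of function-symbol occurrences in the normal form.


size = 5

1. (t (s) (h (s) (p (s) (w))))  →  (h (s) (p (s) (w)))
normal form: (h (s) (p (s) (w)))


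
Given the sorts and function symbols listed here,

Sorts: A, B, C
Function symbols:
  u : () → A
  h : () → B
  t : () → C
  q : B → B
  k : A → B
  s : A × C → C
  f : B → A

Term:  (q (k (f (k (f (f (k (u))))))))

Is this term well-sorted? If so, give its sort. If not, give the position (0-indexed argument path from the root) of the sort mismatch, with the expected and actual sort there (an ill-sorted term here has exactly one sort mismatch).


ill-sorted at position [0, 0, 0, 0, 0]: expected B, got A

              (u) : A
            (k (u)) : B
          (f (k (u))) : A
        (f (f (k (u)))) : ✗ arg 0 at [0, 0, 0, 0, 0] has sort A, expected B


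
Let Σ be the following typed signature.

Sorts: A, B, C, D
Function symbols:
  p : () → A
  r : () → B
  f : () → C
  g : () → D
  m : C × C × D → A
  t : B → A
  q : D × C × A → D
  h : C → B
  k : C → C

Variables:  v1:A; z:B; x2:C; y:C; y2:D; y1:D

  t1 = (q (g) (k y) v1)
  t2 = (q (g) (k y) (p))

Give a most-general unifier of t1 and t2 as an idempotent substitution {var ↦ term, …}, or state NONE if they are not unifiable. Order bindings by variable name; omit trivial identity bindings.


{v1 ↦ (p)}


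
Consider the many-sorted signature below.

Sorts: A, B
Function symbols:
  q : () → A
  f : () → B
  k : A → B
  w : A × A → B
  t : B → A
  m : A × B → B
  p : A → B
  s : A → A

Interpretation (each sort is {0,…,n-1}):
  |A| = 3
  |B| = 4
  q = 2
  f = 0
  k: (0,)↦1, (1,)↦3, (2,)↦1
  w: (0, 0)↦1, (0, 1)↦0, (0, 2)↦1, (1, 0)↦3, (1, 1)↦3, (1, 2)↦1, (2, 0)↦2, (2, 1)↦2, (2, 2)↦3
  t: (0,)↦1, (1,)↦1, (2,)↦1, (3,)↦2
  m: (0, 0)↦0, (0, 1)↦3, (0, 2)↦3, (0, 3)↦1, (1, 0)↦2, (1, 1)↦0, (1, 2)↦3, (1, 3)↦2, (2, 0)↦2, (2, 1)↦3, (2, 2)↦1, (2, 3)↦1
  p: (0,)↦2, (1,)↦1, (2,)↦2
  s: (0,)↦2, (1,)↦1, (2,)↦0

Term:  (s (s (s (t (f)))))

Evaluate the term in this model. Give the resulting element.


value = 1

  f = 0
  (t (f)) = t(0,) = 1
  (s (t (f))) = s(1,) = 1
  (s (s (t (f)))) = s(1,) = 1
  (s (s (s (t (f))))) = s(1,) = 1


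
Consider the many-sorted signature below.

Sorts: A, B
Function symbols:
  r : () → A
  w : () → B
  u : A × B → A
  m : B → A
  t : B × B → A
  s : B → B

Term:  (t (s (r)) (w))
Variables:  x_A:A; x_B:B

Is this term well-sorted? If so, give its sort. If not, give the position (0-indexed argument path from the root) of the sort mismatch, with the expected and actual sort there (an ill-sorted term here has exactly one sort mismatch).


    (r) : A
  (s (r)) : ✗ arg 0 at [0, 0] has sort A, expected B
  (w) : B

ill-sorted at position [0, 0]: expected B, got A


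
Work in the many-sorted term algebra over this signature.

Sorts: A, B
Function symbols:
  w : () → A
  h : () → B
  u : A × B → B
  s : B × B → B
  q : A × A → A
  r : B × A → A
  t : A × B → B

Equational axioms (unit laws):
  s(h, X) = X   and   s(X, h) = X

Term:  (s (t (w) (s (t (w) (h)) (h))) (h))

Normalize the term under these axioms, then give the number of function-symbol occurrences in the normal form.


1. (s (t (w) (s (t (w) (h)) (h))) (h))  →  (t (w) (s (t (w) (h)) (h)))
2. (t (w) (s (t (w) (h)) (h)))  →  (t (w) (t (w) (h)))
normal form: (t (w) (t (w) (h)))

size = 5


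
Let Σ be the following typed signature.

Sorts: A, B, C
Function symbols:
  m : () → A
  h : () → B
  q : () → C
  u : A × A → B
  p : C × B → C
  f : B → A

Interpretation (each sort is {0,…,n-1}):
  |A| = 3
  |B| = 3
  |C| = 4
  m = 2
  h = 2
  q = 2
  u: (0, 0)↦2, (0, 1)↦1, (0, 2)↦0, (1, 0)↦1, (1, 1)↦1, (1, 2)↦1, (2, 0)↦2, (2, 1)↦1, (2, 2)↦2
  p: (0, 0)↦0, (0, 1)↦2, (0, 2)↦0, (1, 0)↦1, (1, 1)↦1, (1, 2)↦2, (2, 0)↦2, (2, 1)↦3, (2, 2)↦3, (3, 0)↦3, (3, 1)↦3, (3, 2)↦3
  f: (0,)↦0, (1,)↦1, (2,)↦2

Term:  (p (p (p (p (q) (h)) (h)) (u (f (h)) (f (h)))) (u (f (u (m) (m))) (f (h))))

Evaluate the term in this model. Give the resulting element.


  q = 2
  h = 2
  (p (q) (h)) = p(2, 2) = 3
  h = 2
  (p (p (q) (h)) (h)) = p(3, 2) = 3
  h = 2
  (f (h)) = f(2,) = 2
  h = 2
  (f (h)) = f(2,) = 2
  (u (f (h)) (f (h))) = u(2, 2) = 2
  (p (p (p (q) (h)) (h)) (u (f (h)) (f (h)))) = p(3, 2) = 3
  m = 2
  m = 2
  (u (m) (m)) = u(2, 2) = 2
  (f (u (m) (m))) = f(2,) = 2
  h = 2
  (f (h)) = f(2,) = 2
  (u (f (u (m) (m))) (f (h))) = u(2, 2) = 2
  (p (p (p (p (q) (h)) (h)) (u (f (h)) (f (h)))) (u (f (u (m) (m))) (f (h)))) = p(3, 2) = 3

value = 3
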